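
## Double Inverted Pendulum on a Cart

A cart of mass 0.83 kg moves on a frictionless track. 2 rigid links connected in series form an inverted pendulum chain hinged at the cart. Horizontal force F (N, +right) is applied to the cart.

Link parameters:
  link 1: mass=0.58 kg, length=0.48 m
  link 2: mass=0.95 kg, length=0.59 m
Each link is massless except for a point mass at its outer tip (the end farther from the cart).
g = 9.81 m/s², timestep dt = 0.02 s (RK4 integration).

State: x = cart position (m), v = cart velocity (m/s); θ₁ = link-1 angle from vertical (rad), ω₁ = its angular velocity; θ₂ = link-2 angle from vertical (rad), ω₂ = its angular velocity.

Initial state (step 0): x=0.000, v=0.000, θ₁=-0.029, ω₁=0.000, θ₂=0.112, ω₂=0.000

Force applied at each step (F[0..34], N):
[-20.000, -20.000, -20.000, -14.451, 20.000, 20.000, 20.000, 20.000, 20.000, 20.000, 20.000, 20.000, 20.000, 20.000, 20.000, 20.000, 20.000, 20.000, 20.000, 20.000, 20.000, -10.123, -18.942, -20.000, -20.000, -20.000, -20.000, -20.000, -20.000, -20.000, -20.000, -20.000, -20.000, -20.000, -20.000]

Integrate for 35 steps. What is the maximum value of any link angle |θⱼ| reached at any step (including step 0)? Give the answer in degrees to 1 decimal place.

Answer: 108.9°

Derivation:
apply F[0]=-20.000 → step 1: x=-0.005, v=-0.472, θ₁=-0.020, ω₁=0.880, θ₂=0.113, ω₂=0.123
apply F[1]=-20.000 → step 2: x=-0.019, v=-0.951, θ₁=0.006, ω₁=1.800, θ₂=0.117, ω₂=0.221
apply F[2]=-20.000 → step 3: x=-0.043, v=-1.439, θ₁=0.052, ω₁=2.787, θ₂=0.122, ω₂=0.275
apply F[3]=-14.451 → step 4: x=-0.075, v=-1.797, θ₁=0.116, ω₁=3.553, θ₂=0.128, ω₂=0.289
apply F[4]=+20.000 → step 5: x=-0.107, v=-1.360, θ₁=0.178, ω₁=2.724, θ₂=0.133, ω₂=0.275
apply F[5]=+20.000 → step 6: x=-0.130, v=-0.959, θ₁=0.225, ω₁=2.038, θ₂=0.138, ω₂=0.209
apply F[6]=+20.000 → step 7: x=-0.145, v=-0.587, θ₁=0.260, ω₁=1.471, θ₂=0.141, ω₂=0.095
apply F[7]=+20.000 → step 8: x=-0.153, v=-0.235, θ₁=0.285, ω₁=0.992, θ₂=0.142, ω₂=-0.059
apply F[8]=+20.000 → step 9: x=-0.155, v=0.103, θ₁=0.300, ω₁=0.574, θ₂=0.139, ω₂=-0.242
apply F[9]=+20.000 → step 10: x=-0.149, v=0.435, θ₁=0.308, ω₁=0.191, θ₂=0.132, ω₂=-0.447
apply F[10]=+20.000 → step 11: x=-0.137, v=0.765, θ₁=0.308, ω₁=-0.177, θ₂=0.121, ω₂=-0.666
apply F[11]=+20.000 → step 12: x=-0.119, v=1.100, θ₁=0.301, ω₁=-0.551, θ₂=0.105, ω₂=-0.892
apply F[12]=+20.000 → step 13: x=-0.093, v=1.444, θ₁=0.286, ω₁=-0.951, θ₂=0.085, ω₂=-1.120
apply F[13]=+20.000 → step 14: x=-0.061, v=1.802, θ₁=0.263, ω₁=-1.400, θ₂=0.060, ω₂=-1.341
apply F[14]=+20.000 → step 15: x=-0.021, v=2.182, θ₁=0.229, ω₁=-1.922, θ₂=0.032, ω₂=-1.543
apply F[15]=+20.000 → step 16: x=0.027, v=2.589, θ₁=0.185, ω₁=-2.547, θ₂=-0.001, ω₂=-1.712
apply F[16]=+20.000 → step 17: x=0.083, v=3.027, θ₁=0.127, ω₁=-3.305, θ₂=-0.037, ω₂=-1.829
apply F[17]=+20.000 → step 18: x=0.148, v=3.495, θ₁=0.052, ω₁=-4.210, θ₂=-0.074, ω₂=-1.879
apply F[18]=+20.000 → step 19: x=0.223, v=3.976, θ₁=-0.042, ω₁=-5.224, θ₂=-0.111, ω₂=-1.864
apply F[19]=+20.000 → step 20: x=0.307, v=4.421, θ₁=-0.157, ω₁=-6.206, θ₂=-0.148, ω₂=-1.842
apply F[20]=+20.000 → step 21: x=0.399, v=4.769, θ₁=-0.289, ω₁=-6.935, θ₂=-0.186, ω₂=-1.926
apply F[21]=-10.123 → step 22: x=0.491, v=4.434, θ₁=-0.422, ω₁=-6.344, θ₂=-0.225, ω₂=-2.020
apply F[22]=-18.942 → step 23: x=0.575, v=3.984, θ₁=-0.541, ω₁=-5.695, θ₂=-0.266, ω₂=-2.011
apply F[23]=-20.000 → step 24: x=0.650, v=3.573, θ₁=-0.651, ω₁=-5.267, θ₂=-0.305, ω₂=-1.917
apply F[24]=-20.000 → step 25: x=0.718, v=3.201, θ₁=-0.753, ω₁=-5.029, θ₂=-0.342, ω₂=-1.764
apply F[25]=-20.000 → step 26: x=0.778, v=2.853, θ₁=-0.853, ω₁=-4.934, θ₂=-0.375, ω₂=-1.570
apply F[26]=-20.000 → step 27: x=0.832, v=2.515, θ₁=-0.951, ω₁=-4.948, θ₂=-0.404, ω₂=-1.352
apply F[27]=-20.000 → step 28: x=0.879, v=2.179, θ₁=-1.051, ω₁=-5.048, θ₂=-0.429, ω₂=-1.121
apply F[28]=-20.000 → step 29: x=0.919, v=1.835, θ₁=-1.154, ω₁=-5.220, θ₂=-0.449, ω₂=-0.889
apply F[29]=-20.000 → step 30: x=0.952, v=1.478, θ₁=-1.260, ω₁=-5.454, θ₂=-0.465, ω₂=-0.669
apply F[30]=-20.000 → step 31: x=0.978, v=1.101, θ₁=-1.372, ω₁=-5.747, θ₂=-0.476, ω₂=-0.473
apply F[31]=-20.000 → step 32: x=0.996, v=0.697, θ₁=-1.491, ω₁=-6.103, θ₂=-0.484, ω₂=-0.317
apply F[32]=-20.000 → step 33: x=1.006, v=0.261, θ₁=-1.617, ω₁=-6.531, θ₂=-0.489, ω₂=-0.219
apply F[33]=-20.000 → step 34: x=1.006, v=-0.214, θ₁=-1.753, ω₁=-7.054, θ₂=-0.493, ω₂=-0.205
apply F[34]=-20.000 → step 35: x=0.997, v=-0.740, θ₁=-1.900, ω₁=-7.707, θ₂=-0.498, ω₂=-0.313
Max |angle| over trajectory = 1.900 rad = 108.9°.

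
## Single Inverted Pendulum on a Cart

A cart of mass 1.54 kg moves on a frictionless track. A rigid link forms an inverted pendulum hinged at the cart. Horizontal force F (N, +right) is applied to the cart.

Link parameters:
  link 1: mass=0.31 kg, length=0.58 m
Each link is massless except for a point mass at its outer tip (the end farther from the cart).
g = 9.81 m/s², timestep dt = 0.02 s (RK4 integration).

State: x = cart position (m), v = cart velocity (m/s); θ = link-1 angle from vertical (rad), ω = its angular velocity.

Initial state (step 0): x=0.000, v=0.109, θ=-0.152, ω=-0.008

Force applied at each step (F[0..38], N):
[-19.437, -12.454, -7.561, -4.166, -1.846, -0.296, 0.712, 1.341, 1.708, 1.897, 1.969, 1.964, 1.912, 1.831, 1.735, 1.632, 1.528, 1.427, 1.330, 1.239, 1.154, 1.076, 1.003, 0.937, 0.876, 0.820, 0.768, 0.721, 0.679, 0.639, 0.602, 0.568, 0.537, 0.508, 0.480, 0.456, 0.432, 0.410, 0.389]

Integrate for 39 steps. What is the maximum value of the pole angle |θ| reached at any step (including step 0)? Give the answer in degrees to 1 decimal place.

Answer: 8.7°

Derivation:
apply F[0]=-19.437 → step 1: x=-0.000, v=-0.136, θ=-0.148, ω=0.360
apply F[1]=-12.454 → step 2: x=-0.005, v=-0.292, θ=-0.139, ω=0.576
apply F[2]=-7.561 → step 3: x=-0.011, v=-0.385, θ=-0.126, ω=0.690
apply F[3]=-4.166 → step 4: x=-0.020, v=-0.434, θ=-0.112, ω=0.734
apply F[4]=-1.846 → step 5: x=-0.028, v=-0.454, θ=-0.098, ω=0.733
apply F[5]=-0.296 → step 6: x=-0.037, v=-0.455, θ=-0.083, ω=0.703
apply F[6]=+0.712 → step 7: x=-0.046, v=-0.442, θ=-0.070, ω=0.657
apply F[7]=+1.341 → step 8: x=-0.055, v=-0.423, θ=-0.057, ω=0.601
apply F[8]=+1.708 → step 9: x=-0.063, v=-0.398, θ=-0.046, ω=0.542
apply F[9]=+1.897 → step 10: x=-0.071, v=-0.372, θ=-0.035, ω=0.483
apply F[10]=+1.969 → step 11: x=-0.078, v=-0.345, θ=-0.026, ω=0.427
apply F[11]=+1.964 → step 12: x=-0.085, v=-0.319, θ=-0.018, ω=0.374
apply F[12]=+1.912 → step 13: x=-0.091, v=-0.294, θ=-0.011, ω=0.325
apply F[13]=+1.831 → step 14: x=-0.097, v=-0.270, θ=-0.005, ω=0.281
apply F[14]=+1.735 → step 15: x=-0.102, v=-0.247, θ=-0.000, ω=0.241
apply F[15]=+1.632 → step 16: x=-0.106, v=-0.226, θ=0.004, ω=0.205
apply F[16]=+1.528 → step 17: x=-0.111, v=-0.206, θ=0.008, ω=0.174
apply F[17]=+1.427 → step 18: x=-0.115, v=-0.188, θ=0.011, ω=0.146
apply F[18]=+1.330 → step 19: x=-0.118, v=-0.171, θ=0.014, ω=0.121
apply F[19]=+1.239 → step 20: x=-0.122, v=-0.156, θ=0.016, ω=0.100
apply F[20]=+1.154 → step 21: x=-0.125, v=-0.142, θ=0.018, ω=0.081
apply F[21]=+1.076 → step 22: x=-0.127, v=-0.128, θ=0.020, ω=0.064
apply F[22]=+1.003 → step 23: x=-0.130, v=-0.116, θ=0.021, ω=0.050
apply F[23]=+0.937 → step 24: x=-0.132, v=-0.105, θ=0.022, ω=0.038
apply F[24]=+0.876 → step 25: x=-0.134, v=-0.094, θ=0.022, ω=0.027
apply F[25]=+0.820 → step 26: x=-0.136, v=-0.085, θ=0.023, ω=0.018
apply F[26]=+0.768 → step 27: x=-0.137, v=-0.075, θ=0.023, ω=0.010
apply F[27]=+0.721 → step 28: x=-0.139, v=-0.067, θ=0.023, ω=0.003
apply F[28]=+0.679 → step 29: x=-0.140, v=-0.059, θ=0.023, ω=-0.003
apply F[29]=+0.639 → step 30: x=-0.141, v=-0.052, θ=0.023, ω=-0.008
apply F[30]=+0.602 → step 31: x=-0.142, v=-0.045, θ=0.023, ω=-0.012
apply F[31]=+0.568 → step 32: x=-0.143, v=-0.038, θ=0.023, ω=-0.015
apply F[32]=+0.537 → step 33: x=-0.144, v=-0.032, θ=0.022, ω=-0.018
apply F[33]=+0.508 → step 34: x=-0.144, v=-0.026, θ=0.022, ω=-0.021
apply F[34]=+0.480 → step 35: x=-0.145, v=-0.021, θ=0.021, ω=-0.023
apply F[35]=+0.456 → step 36: x=-0.145, v=-0.016, θ=0.021, ω=-0.024
apply F[36]=+0.432 → step 37: x=-0.145, v=-0.011, θ=0.020, ω=-0.026
apply F[37]=+0.410 → step 38: x=-0.146, v=-0.007, θ=0.020, ω=-0.027
apply F[38]=+0.389 → step 39: x=-0.146, v=-0.002, θ=0.019, ω=-0.027
Max |angle| over trajectory = 0.152 rad = 8.7°.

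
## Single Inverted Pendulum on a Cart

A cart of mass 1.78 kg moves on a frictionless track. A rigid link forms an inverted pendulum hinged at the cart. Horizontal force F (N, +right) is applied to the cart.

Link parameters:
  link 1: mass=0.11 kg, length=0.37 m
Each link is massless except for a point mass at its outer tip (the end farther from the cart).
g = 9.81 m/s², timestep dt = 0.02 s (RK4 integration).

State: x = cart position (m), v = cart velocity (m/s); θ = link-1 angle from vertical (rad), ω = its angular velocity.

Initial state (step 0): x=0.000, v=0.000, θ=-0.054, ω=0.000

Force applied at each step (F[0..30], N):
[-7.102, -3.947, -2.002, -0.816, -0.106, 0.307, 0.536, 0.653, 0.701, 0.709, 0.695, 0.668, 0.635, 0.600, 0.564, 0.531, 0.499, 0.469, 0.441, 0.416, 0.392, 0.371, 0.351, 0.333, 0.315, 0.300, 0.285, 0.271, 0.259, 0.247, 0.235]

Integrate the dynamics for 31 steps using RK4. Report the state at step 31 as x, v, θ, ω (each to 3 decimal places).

apply F[0]=-7.102 → step 1: x=-0.001, v=-0.079, θ=-0.052, ω=0.185
apply F[1]=-3.947 → step 2: x=-0.003, v=-0.123, θ=-0.048, ω=0.277
apply F[2]=-2.002 → step 3: x=-0.005, v=-0.145, θ=-0.042, ω=0.312
apply F[3]=-0.816 → step 4: x=-0.008, v=-0.154, θ=-0.035, ω=0.316
apply F[4]=-0.106 → step 5: x=-0.012, v=-0.154, θ=-0.029, ω=0.301
apply F[5]=+0.307 → step 6: x=-0.015, v=-0.151, θ=-0.023, ω=0.276
apply F[6]=+0.536 → step 7: x=-0.018, v=-0.144, θ=-0.018, ω=0.249
apply F[7]=+0.653 → step 8: x=-0.020, v=-0.137, θ=-0.014, ω=0.220
apply F[8]=+0.701 → step 9: x=-0.023, v=-0.129, θ=-0.009, ω=0.192
apply F[9]=+0.709 → step 10: x=-0.026, v=-0.121, θ=-0.006, ω=0.166
apply F[10]=+0.695 → step 11: x=-0.028, v=-0.113, θ=-0.003, ω=0.143
apply F[11]=+0.668 → step 12: x=-0.030, v=-0.105, θ=-0.000, ω=0.122
apply F[12]=+0.635 → step 13: x=-0.032, v=-0.098, θ=0.002, ω=0.103
apply F[13]=+0.600 → step 14: x=-0.034, v=-0.091, θ=0.004, ω=0.087
apply F[14]=+0.564 → step 15: x=-0.036, v=-0.085, θ=0.006, ω=0.072
apply F[15]=+0.531 → step 16: x=-0.037, v=-0.079, θ=0.007, ω=0.060
apply F[16]=+0.499 → step 17: x=-0.039, v=-0.074, θ=0.008, ω=0.049
apply F[17]=+0.469 → step 18: x=-0.040, v=-0.069, θ=0.009, ω=0.039
apply F[18]=+0.441 → step 19: x=-0.042, v=-0.064, θ=0.010, ω=0.031
apply F[19]=+0.416 → step 20: x=-0.043, v=-0.059, θ=0.010, ω=0.024
apply F[20]=+0.392 → step 21: x=-0.044, v=-0.055, θ=0.011, ω=0.018
apply F[21]=+0.371 → step 22: x=-0.045, v=-0.051, θ=0.011, ω=0.013
apply F[22]=+0.351 → step 23: x=-0.046, v=-0.047, θ=0.011, ω=0.008
apply F[23]=+0.333 → step 24: x=-0.047, v=-0.044, θ=0.011, ω=0.004
apply F[24]=+0.315 → step 25: x=-0.048, v=-0.040, θ=0.011, ω=0.001
apply F[25]=+0.300 → step 26: x=-0.049, v=-0.037, θ=0.011, ω=-0.002
apply F[26]=+0.285 → step 27: x=-0.049, v=-0.034, θ=0.011, ω=-0.004
apply F[27]=+0.271 → step 28: x=-0.050, v=-0.031, θ=0.011, ω=-0.006
apply F[28]=+0.259 → step 29: x=-0.051, v=-0.028, θ=0.011, ω=-0.008
apply F[29]=+0.247 → step 30: x=-0.051, v=-0.025, θ=0.011, ω=-0.009
apply F[30]=+0.235 → step 31: x=-0.052, v=-0.023, θ=0.011, ω=-0.010

Answer: x=-0.052, v=-0.023, θ=0.011, ω=-0.010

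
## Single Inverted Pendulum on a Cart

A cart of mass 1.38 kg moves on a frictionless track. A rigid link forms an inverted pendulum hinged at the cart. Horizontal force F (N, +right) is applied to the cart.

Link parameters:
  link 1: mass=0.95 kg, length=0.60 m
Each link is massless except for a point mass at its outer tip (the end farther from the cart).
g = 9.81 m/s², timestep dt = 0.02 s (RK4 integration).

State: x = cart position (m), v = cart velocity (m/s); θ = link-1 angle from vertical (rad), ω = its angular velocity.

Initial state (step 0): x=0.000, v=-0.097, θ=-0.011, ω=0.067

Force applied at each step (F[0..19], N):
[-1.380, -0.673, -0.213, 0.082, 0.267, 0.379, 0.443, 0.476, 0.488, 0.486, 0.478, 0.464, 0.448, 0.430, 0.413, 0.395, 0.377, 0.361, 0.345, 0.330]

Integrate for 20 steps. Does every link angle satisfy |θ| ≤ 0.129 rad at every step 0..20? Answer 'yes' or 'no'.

Answer: yes

Derivation:
apply F[0]=-1.380 → step 1: x=-0.002, v=-0.116, θ=-0.009, ω=0.095
apply F[1]=-0.673 → step 2: x=-0.005, v=-0.124, θ=-0.007, ω=0.106
apply F[2]=-0.213 → step 3: x=-0.007, v=-0.126, θ=-0.005, ω=0.108
apply F[3]=+0.082 → step 4: x=-0.010, v=-0.125, θ=-0.003, ω=0.104
apply F[4]=+0.267 → step 5: x=-0.012, v=-0.121, θ=-0.001, ω=0.096
apply F[5]=+0.379 → step 6: x=-0.014, v=-0.115, θ=0.001, ω=0.087
apply F[6]=+0.443 → step 7: x=-0.017, v=-0.109, θ=0.002, ω=0.077
apply F[7]=+0.476 → step 8: x=-0.019, v=-0.102, θ=0.004, ω=0.067
apply F[8]=+0.488 → step 9: x=-0.021, v=-0.096, θ=0.005, ω=0.058
apply F[9]=+0.486 → step 10: x=-0.023, v=-0.090, θ=0.006, ω=0.049
apply F[10]=+0.478 → step 11: x=-0.024, v=-0.084, θ=0.007, ω=0.041
apply F[11]=+0.464 → step 12: x=-0.026, v=-0.078, θ=0.008, ω=0.034
apply F[12]=+0.448 → step 13: x=-0.027, v=-0.072, θ=0.008, ω=0.028
apply F[13]=+0.430 → step 14: x=-0.029, v=-0.067, θ=0.009, ω=0.022
apply F[14]=+0.413 → step 15: x=-0.030, v=-0.063, θ=0.009, ω=0.017
apply F[15]=+0.395 → step 16: x=-0.031, v=-0.058, θ=0.010, ω=0.013
apply F[16]=+0.377 → step 17: x=-0.032, v=-0.054, θ=0.010, ω=0.009
apply F[17]=+0.361 → step 18: x=-0.033, v=-0.050, θ=0.010, ω=0.006
apply F[18]=+0.345 → step 19: x=-0.034, v=-0.046, θ=0.010, ω=0.003
apply F[19]=+0.330 → step 20: x=-0.035, v=-0.043, θ=0.010, ω=0.000
Max |angle| over trajectory = 0.011 rad; bound = 0.129 → within bound.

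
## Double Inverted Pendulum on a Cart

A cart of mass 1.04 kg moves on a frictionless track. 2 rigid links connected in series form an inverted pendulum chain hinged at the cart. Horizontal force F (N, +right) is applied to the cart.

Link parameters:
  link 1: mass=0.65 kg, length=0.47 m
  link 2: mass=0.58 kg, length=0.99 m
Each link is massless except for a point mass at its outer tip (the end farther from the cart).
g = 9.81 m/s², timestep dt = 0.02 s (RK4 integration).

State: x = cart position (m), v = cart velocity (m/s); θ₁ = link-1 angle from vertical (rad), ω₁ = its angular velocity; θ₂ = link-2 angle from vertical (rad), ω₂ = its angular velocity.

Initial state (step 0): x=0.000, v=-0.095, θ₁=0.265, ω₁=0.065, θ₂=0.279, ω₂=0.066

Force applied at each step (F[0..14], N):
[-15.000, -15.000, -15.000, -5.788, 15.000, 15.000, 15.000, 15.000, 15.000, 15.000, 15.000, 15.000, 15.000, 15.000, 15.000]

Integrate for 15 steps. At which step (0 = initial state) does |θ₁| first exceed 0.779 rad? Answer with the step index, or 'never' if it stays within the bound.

apply F[0]=-15.000 → step 1: x=-0.005, v=-0.415, θ₁=0.274, ω₁=0.831, θ₂=0.280, ω₂=0.068
apply F[1]=-15.000 → step 2: x=-0.017, v=-0.732, θ₁=0.298, ω₁=1.595, θ₂=0.282, ω₂=0.068
apply F[2]=-15.000 → step 3: x=-0.034, v=-1.040, θ₁=0.338, ω₁=2.351, θ₂=0.283, ω₂=0.064
apply F[3]=-5.788 → step 4: x=-0.057, v=-1.181, θ₁=0.389, ω₁=2.790, θ₂=0.284, ω₂=0.054
apply F[4]=+15.000 → step 5: x=-0.078, v=-0.982, θ₁=0.443, ω₁=2.619, θ₂=0.285, ω₂=0.007
apply F[5]=+15.000 → step 6: x=-0.096, v=-0.796, θ₁=0.494, ω₁=2.520, θ₂=0.284, ω₂=-0.060
apply F[6]=+15.000 → step 7: x=-0.110, v=-0.619, θ₁=0.544, ω₁=2.482, θ₂=0.282, ω₂=-0.145
apply F[7]=+15.000 → step 8: x=-0.121, v=-0.449, θ₁=0.594, ω₁=2.497, θ₂=0.278, ω₂=-0.246
apply F[8]=+15.000 → step 9: x=-0.128, v=-0.282, θ₁=0.644, ω₁=2.557, θ₂=0.272, ω₂=-0.360
apply F[9]=+15.000 → step 10: x=-0.132, v=-0.117, θ₁=0.697, ω₁=2.654, θ₂=0.264, ω₂=-0.486
apply F[10]=+15.000 → step 11: x=-0.133, v=0.048, θ₁=0.751, ω₁=2.783, θ₂=0.253, ω₂=-0.620
apply F[11]=+15.000 → step 12: x=-0.130, v=0.217, θ₁=0.808, ω₁=2.936, θ₂=0.239, ω₂=-0.760
apply F[12]=+15.000 → step 13: x=-0.124, v=0.390, θ₁=0.868, ω₁=3.108, θ₂=0.223, ω₂=-0.903
apply F[13]=+15.000 → step 14: x=-0.114, v=0.570, θ₁=0.932, ω₁=3.294, θ₂=0.203, ω₂=-1.045
apply F[14]=+15.000 → step 15: x=-0.101, v=0.757, θ₁=1.000, ω₁=3.492, θ₂=0.181, ω₂=-1.183
|θ₁| = 0.808 > 0.779 first at step 12.

Answer: 12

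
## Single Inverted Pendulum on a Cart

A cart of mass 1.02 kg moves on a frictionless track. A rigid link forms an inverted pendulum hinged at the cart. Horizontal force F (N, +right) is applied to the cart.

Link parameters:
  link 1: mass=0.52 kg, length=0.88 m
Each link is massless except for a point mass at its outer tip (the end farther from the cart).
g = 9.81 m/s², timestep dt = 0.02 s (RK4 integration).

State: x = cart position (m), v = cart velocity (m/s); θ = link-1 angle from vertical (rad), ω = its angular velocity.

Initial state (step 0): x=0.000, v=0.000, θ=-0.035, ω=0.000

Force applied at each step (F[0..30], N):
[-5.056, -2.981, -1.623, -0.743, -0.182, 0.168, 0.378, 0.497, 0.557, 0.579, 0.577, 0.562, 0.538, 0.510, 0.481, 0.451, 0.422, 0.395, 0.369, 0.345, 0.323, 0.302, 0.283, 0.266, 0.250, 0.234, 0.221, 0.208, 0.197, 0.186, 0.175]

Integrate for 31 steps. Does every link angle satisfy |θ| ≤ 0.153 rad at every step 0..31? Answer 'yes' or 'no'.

Answer: yes

Derivation:
apply F[0]=-5.056 → step 1: x=-0.001, v=-0.096, θ=-0.034, ω=0.101
apply F[1]=-2.981 → step 2: x=-0.003, v=-0.151, θ=-0.031, ω=0.156
apply F[2]=-1.623 → step 3: x=-0.007, v=-0.180, θ=-0.028, ω=0.182
apply F[3]=-0.743 → step 4: x=-0.010, v=-0.192, θ=-0.024, ω=0.190
apply F[4]=-0.182 → step 5: x=-0.014, v=-0.193, θ=-0.021, ω=0.187
apply F[5]=+0.168 → step 6: x=-0.018, v=-0.188, θ=-0.017, ω=0.177
apply F[6]=+0.378 → step 7: x=-0.022, v=-0.179, θ=-0.014, ω=0.163
apply F[7]=+0.497 → step 8: x=-0.025, v=-0.168, θ=-0.010, ω=0.148
apply F[8]=+0.557 → step 9: x=-0.028, v=-0.156, θ=-0.008, ω=0.132
apply F[9]=+0.579 → step 10: x=-0.031, v=-0.144, θ=-0.005, ω=0.117
apply F[10]=+0.577 → step 11: x=-0.034, v=-0.132, θ=-0.003, ω=0.103
apply F[11]=+0.562 → step 12: x=-0.037, v=-0.121, θ=-0.001, ω=0.090
apply F[12]=+0.538 → step 13: x=-0.039, v=-0.111, θ=0.001, ω=0.078
apply F[13]=+0.510 → step 14: x=-0.041, v=-0.101, θ=0.002, ω=0.067
apply F[14]=+0.481 → step 15: x=-0.043, v=-0.092, θ=0.003, ω=0.057
apply F[15]=+0.451 → step 16: x=-0.045, v=-0.083, θ=0.004, ω=0.049
apply F[16]=+0.422 → step 17: x=-0.046, v=-0.075, θ=0.005, ω=0.041
apply F[17]=+0.395 → step 18: x=-0.048, v=-0.068, θ=0.006, ω=0.034
apply F[18]=+0.369 → step 19: x=-0.049, v=-0.062, θ=0.007, ω=0.028
apply F[19]=+0.345 → step 20: x=-0.050, v=-0.055, θ=0.007, ω=0.023
apply F[20]=+0.323 → step 21: x=-0.051, v=-0.050, θ=0.008, ω=0.018
apply F[21]=+0.302 → step 22: x=-0.052, v=-0.045, θ=0.008, ω=0.014
apply F[22]=+0.283 → step 23: x=-0.053, v=-0.040, θ=0.008, ω=0.010
apply F[23]=+0.266 → step 24: x=-0.054, v=-0.036, θ=0.008, ω=0.007
apply F[24]=+0.250 → step 25: x=-0.055, v=-0.032, θ=0.008, ω=0.004
apply F[25]=+0.234 → step 26: x=-0.055, v=-0.028, θ=0.009, ω=0.002
apply F[26]=+0.221 → step 27: x=-0.056, v=-0.024, θ=0.009, ω=-0.000
apply F[27]=+0.208 → step 28: x=-0.056, v=-0.021, θ=0.009, ω=-0.002
apply F[28]=+0.197 → step 29: x=-0.057, v=-0.018, θ=0.008, ω=-0.003
apply F[29]=+0.186 → step 30: x=-0.057, v=-0.015, θ=0.008, ω=-0.005
apply F[30]=+0.175 → step 31: x=-0.057, v=-0.013, θ=0.008, ω=-0.006
Max |angle| over trajectory = 0.035 rad; bound = 0.153 → within bound.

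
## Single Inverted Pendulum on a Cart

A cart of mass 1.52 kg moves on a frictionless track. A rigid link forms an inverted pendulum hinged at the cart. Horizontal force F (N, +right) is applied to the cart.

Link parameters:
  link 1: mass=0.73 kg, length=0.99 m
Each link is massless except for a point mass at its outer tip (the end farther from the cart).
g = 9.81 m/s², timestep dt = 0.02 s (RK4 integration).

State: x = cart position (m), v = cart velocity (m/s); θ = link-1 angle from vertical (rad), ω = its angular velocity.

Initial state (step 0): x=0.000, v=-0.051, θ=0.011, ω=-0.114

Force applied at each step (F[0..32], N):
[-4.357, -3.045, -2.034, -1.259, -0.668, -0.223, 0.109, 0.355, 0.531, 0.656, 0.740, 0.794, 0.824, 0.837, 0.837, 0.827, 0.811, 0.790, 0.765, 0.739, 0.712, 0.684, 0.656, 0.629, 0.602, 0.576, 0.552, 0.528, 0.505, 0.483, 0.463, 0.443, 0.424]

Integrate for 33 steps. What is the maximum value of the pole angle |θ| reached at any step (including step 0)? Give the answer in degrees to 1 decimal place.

Answer: 1.2°

Derivation:
apply F[0]=-4.357 → step 1: x=-0.002, v=-0.109, θ=0.009, ω=-0.053
apply F[1]=-3.045 → step 2: x=-0.004, v=-0.150, θ=0.009, ω=-0.010
apply F[2]=-2.034 → step 3: x=-0.007, v=-0.178, θ=0.009, ω=0.020
apply F[3]=-1.259 → step 4: x=-0.011, v=-0.195, θ=0.009, ω=0.039
apply F[4]=-0.668 → step 5: x=-0.015, v=-0.205, θ=0.010, ω=0.051
apply F[5]=-0.223 → step 6: x=-0.019, v=-0.209, θ=0.011, ω=0.057
apply F[6]=+0.109 → step 7: x=-0.024, v=-0.209, θ=0.013, ω=0.059
apply F[7]=+0.355 → step 8: x=-0.028, v=-0.205, θ=0.014, ω=0.058
apply F[8]=+0.531 → step 9: x=-0.032, v=-0.199, θ=0.015, ω=0.055
apply F[9]=+0.656 → step 10: x=-0.036, v=-0.192, θ=0.016, ω=0.051
apply F[10]=+0.740 → step 11: x=-0.039, v=-0.184, θ=0.017, ω=0.046
apply F[11]=+0.794 → step 12: x=-0.043, v=-0.175, θ=0.018, ω=0.040
apply F[12]=+0.824 → step 13: x=-0.046, v=-0.166, θ=0.018, ω=0.035
apply F[13]=+0.837 → step 14: x=-0.050, v=-0.157, θ=0.019, ω=0.029
apply F[14]=+0.837 → step 15: x=-0.053, v=-0.148, θ=0.020, ω=0.024
apply F[15]=+0.827 → step 16: x=-0.056, v=-0.139, θ=0.020, ω=0.018
apply F[16]=+0.811 → step 17: x=-0.058, v=-0.130, θ=0.020, ω=0.014
apply F[17]=+0.790 → step 18: x=-0.061, v=-0.121, θ=0.021, ω=0.009
apply F[18]=+0.765 → step 19: x=-0.063, v=-0.113, θ=0.021, ω=0.005
apply F[19]=+0.739 → step 20: x=-0.065, v=-0.106, θ=0.021, ω=0.001
apply F[20]=+0.712 → step 21: x=-0.067, v=-0.098, θ=0.021, ω=-0.002
apply F[21]=+0.684 → step 22: x=-0.069, v=-0.091, θ=0.021, ω=-0.005
apply F[22]=+0.656 → step 23: x=-0.071, v=-0.084, θ=0.021, ω=-0.008
apply F[23]=+0.629 → step 24: x=-0.073, v=-0.078, θ=0.020, ω=-0.010
apply F[24]=+0.602 → step 25: x=-0.074, v=-0.072, θ=0.020, ω=-0.012
apply F[25]=+0.576 → step 26: x=-0.075, v=-0.066, θ=0.020, ω=-0.014
apply F[26]=+0.552 → step 27: x=-0.077, v=-0.061, θ=0.020, ω=-0.015
apply F[27]=+0.528 → step 28: x=-0.078, v=-0.056, θ=0.019, ω=-0.017
apply F[28]=+0.505 → step 29: x=-0.079, v=-0.051, θ=0.019, ω=-0.018
apply F[29]=+0.483 → step 30: x=-0.080, v=-0.046, θ=0.019, ω=-0.019
apply F[30]=+0.463 → step 31: x=-0.081, v=-0.042, θ=0.018, ω=-0.020
apply F[31]=+0.443 → step 32: x=-0.082, v=-0.038, θ=0.018, ω=-0.020
apply F[32]=+0.424 → step 33: x=-0.082, v=-0.034, θ=0.017, ω=-0.021
Max |angle| over trajectory = 0.021 rad = 1.2°.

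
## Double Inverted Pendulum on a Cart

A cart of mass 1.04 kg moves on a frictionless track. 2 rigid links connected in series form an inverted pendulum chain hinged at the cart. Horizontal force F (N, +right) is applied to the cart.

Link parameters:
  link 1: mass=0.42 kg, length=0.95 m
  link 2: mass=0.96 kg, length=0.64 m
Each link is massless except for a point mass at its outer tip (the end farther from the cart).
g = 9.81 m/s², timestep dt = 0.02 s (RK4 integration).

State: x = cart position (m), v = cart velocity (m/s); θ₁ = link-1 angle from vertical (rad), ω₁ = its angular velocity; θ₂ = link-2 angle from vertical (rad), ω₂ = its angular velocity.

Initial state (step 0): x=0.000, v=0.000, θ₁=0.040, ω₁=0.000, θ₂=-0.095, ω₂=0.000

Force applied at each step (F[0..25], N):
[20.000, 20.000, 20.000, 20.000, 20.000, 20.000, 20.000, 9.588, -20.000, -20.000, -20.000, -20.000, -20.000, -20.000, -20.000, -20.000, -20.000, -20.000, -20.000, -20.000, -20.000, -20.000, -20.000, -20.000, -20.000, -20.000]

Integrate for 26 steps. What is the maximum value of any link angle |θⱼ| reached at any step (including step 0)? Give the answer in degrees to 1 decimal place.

apply F[0]=+20.000 → step 1: x=0.004, v=0.374, θ₁=0.037, ω₁=-0.321, θ₂=-0.096, ω₂=-0.139
apply F[1]=+20.000 → step 2: x=0.015, v=0.750, θ₁=0.027, ω₁=-0.649, θ₂=-0.100, ω₂=-0.270
apply F[2]=+20.000 → step 3: x=0.034, v=1.130, θ₁=0.011, ω₁=-0.991, θ₂=-0.107, ω₂=-0.385
apply F[3]=+20.000 → step 4: x=0.060, v=1.515, θ₁=-0.013, ω₁=-1.353, θ₂=-0.116, ω₂=-0.478
apply F[4]=+20.000 → step 5: x=0.094, v=1.904, θ₁=-0.044, ω₁=-1.739, θ₂=-0.126, ω₂=-0.543
apply F[5]=+20.000 → step 6: x=0.136, v=2.297, θ₁=-0.082, ω₁=-2.148, θ₂=-0.137, ω₂=-0.578
apply F[6]=+20.000 → step 7: x=0.186, v=2.687, θ₁=-0.130, ω₁=-2.574, θ₂=-0.149, ω₂=-0.587
apply F[7]=+9.588 → step 8: x=0.242, v=2.876, θ₁=-0.183, ω₁=-2.802, θ₂=-0.161, ω₂=-0.588
apply F[8]=-20.000 → step 9: x=0.296, v=2.527, θ₁=-0.236, ω₁=-2.500, θ₂=-0.172, ω₂=-0.558
apply F[9]=-20.000 → step 10: x=0.343, v=2.198, θ₁=-0.284, ω₁=-2.251, θ₂=-0.183, ω₂=-0.489
apply F[10]=-20.000 → step 11: x=0.384, v=1.888, θ₁=-0.327, ω₁=-2.053, θ₂=-0.192, ω₂=-0.377
apply F[11]=-20.000 → step 12: x=0.419, v=1.593, θ₁=-0.366, ω₁=-1.903, θ₂=-0.198, ω₂=-0.222
apply F[12]=-20.000 → step 13: x=0.448, v=1.311, θ₁=-0.403, ω₁=-1.796, θ₂=-0.200, ω₂=-0.026
apply F[13]=-20.000 → step 14: x=0.471, v=1.039, θ₁=-0.438, ω₁=-1.726, θ₂=-0.198, ω₂=0.208
apply F[14]=-20.000 → step 15: x=0.489, v=0.774, θ₁=-0.472, ω₁=-1.689, θ₂=-0.192, ω₂=0.479
apply F[15]=-20.000 → step 16: x=0.502, v=0.513, θ₁=-0.506, ω₁=-1.678, θ₂=-0.179, ω₂=0.783
apply F[16]=-20.000 → step 17: x=0.510, v=0.253, θ₁=-0.540, ω₁=-1.687, θ₂=-0.160, ω₂=1.115
apply F[17]=-20.000 → step 18: x=0.512, v=-0.010, θ₁=-0.573, ω₁=-1.707, θ₂=-0.134, ω₂=1.470
apply F[18]=-20.000 → step 19: x=0.510, v=-0.277, θ₁=-0.608, ω₁=-1.731, θ₂=-0.101, ω₂=1.841
apply F[19]=-20.000 → step 20: x=0.501, v=-0.551, θ₁=-0.643, ω₁=-1.751, θ₂=-0.061, ω₂=2.220
apply F[20]=-20.000 → step 21: x=0.487, v=-0.831, θ₁=-0.678, ω₁=-1.757, θ₂=-0.012, ω₂=2.601
apply F[21]=-20.000 → step 22: x=0.468, v=-1.119, θ₁=-0.713, ω₁=-1.744, θ₂=0.044, ω₂=2.982
apply F[22]=-20.000 → step 23: x=0.443, v=-1.413, θ₁=-0.747, ω₁=-1.706, θ₂=0.107, ω₂=3.360
apply F[23]=-20.000 → step 24: x=0.411, v=-1.712, θ₁=-0.781, ω₁=-1.638, θ₂=0.178, ω₂=3.738
apply F[24]=-20.000 → step 25: x=0.374, v=-2.013, θ₁=-0.813, ω₁=-1.536, θ₂=0.257, ω₂=4.120
apply F[25]=-20.000 → step 26: x=0.331, v=-2.315, θ₁=-0.842, ω₁=-1.394, θ₂=0.343, ω₂=4.513
Max |angle| over trajectory = 0.842 rad = 48.2°.

Answer: 48.2°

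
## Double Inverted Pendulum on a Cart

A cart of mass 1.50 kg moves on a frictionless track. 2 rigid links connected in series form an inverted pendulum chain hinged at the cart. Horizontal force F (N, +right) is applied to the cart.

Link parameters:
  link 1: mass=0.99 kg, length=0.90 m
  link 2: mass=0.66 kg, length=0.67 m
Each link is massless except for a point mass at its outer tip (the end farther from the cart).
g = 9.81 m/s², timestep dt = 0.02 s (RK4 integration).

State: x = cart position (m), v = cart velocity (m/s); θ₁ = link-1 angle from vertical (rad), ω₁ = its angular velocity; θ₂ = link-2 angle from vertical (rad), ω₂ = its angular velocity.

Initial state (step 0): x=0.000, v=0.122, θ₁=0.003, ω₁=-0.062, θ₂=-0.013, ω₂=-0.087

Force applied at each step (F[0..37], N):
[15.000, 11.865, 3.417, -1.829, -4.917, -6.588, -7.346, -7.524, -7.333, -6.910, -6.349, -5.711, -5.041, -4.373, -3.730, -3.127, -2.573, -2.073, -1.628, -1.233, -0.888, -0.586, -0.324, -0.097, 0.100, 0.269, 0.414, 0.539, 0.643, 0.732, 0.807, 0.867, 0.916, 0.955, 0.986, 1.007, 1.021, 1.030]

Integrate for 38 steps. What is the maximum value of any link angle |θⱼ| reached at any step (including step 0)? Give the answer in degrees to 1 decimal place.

Answer: 3.5°

Derivation:
apply F[0]=+15.000 → step 1: x=0.004, v=0.322, θ₁=-0.000, ω₁=-0.281, θ₂=-0.015, ω₂=-0.095
apply F[1]=+11.865 → step 2: x=0.012, v=0.481, θ₁=-0.008, ω₁=-0.457, θ₂=-0.017, ω₂=-0.100
apply F[2]=+3.417 → step 3: x=0.023, v=0.529, θ₁=-0.017, ω₁=-0.513, θ₂=-0.019, ω₂=-0.103
apply F[3]=-1.829 → step 4: x=0.033, v=0.509, θ₁=-0.028, ω₁=-0.496, θ₂=-0.021, ω₂=-0.102
apply F[4]=-4.917 → step 5: x=0.043, v=0.451, θ₁=-0.037, ω₁=-0.439, θ₂=-0.023, ω₂=-0.096
apply F[5]=-6.588 → step 6: x=0.051, v=0.372, θ₁=-0.045, ω₁=-0.363, θ₂=-0.025, ω₂=-0.088
apply F[6]=-7.346 → step 7: x=0.057, v=0.284, θ₁=-0.051, ω₁=-0.280, θ₂=-0.026, ω₂=-0.077
apply F[7]=-7.524 → step 8: x=0.062, v=0.196, θ₁=-0.056, ω₁=-0.198, θ₂=-0.028, ω₂=-0.063
apply F[8]=-7.333 → step 9: x=0.065, v=0.111, θ₁=-0.059, ω₁=-0.120, θ₂=-0.029, ω₂=-0.049
apply F[9]=-6.910 → step 10: x=0.067, v=0.032, θ₁=-0.061, ω₁=-0.051, θ₂=-0.030, ω₂=-0.033
apply F[10]=-6.349 → step 11: x=0.066, v=-0.039, θ₁=-0.061, ω₁=0.010, θ₂=-0.030, ω₂=-0.018
apply F[11]=-5.711 → step 12: x=0.065, v=-0.102, θ₁=-0.061, ω₁=0.062, θ₂=-0.030, ω₂=-0.003
apply F[12]=-5.041 → step 13: x=0.062, v=-0.156, θ₁=-0.059, ω₁=0.105, θ₂=-0.030, ω₂=0.012
apply F[13]=-4.373 → step 14: x=0.059, v=-0.202, θ₁=-0.057, ω₁=0.139, θ₂=-0.030, ω₂=0.026
apply F[14]=-3.730 → step 15: x=0.055, v=-0.240, θ₁=-0.054, ω₁=0.165, θ₂=-0.029, ω₂=0.038
apply F[15]=-3.127 → step 16: x=0.049, v=-0.270, θ₁=-0.050, ω₁=0.184, θ₂=-0.028, ω₂=0.050
apply F[16]=-2.573 → step 17: x=0.044, v=-0.294, θ₁=-0.046, ω₁=0.197, θ₂=-0.027, ω₂=0.059
apply F[17]=-2.073 → step 18: x=0.038, v=-0.312, θ₁=-0.042, ω₁=0.205, θ₂=-0.026, ω₂=0.068
apply F[18]=-1.628 → step 19: x=0.031, v=-0.325, θ₁=-0.038, ω₁=0.209, θ₂=-0.025, ω₂=0.075
apply F[19]=-1.233 → step 20: x=0.025, v=-0.334, θ₁=-0.034, ω₁=0.209, θ₂=-0.023, ω₂=0.081
apply F[20]=-0.888 → step 21: x=0.018, v=-0.339, θ₁=-0.030, ω₁=0.206, θ₂=-0.021, ω₂=0.086
apply F[21]=-0.586 → step 22: x=0.011, v=-0.341, θ₁=-0.026, ω₁=0.201, θ₂=-0.020, ω₂=0.089
apply F[22]=-0.324 → step 23: x=0.004, v=-0.340, θ₁=-0.022, ω₁=0.194, θ₂=-0.018, ω₂=0.092
apply F[23]=-0.097 → step 24: x=-0.002, v=-0.337, θ₁=-0.018, ω₁=0.186, θ₂=-0.016, ω₂=0.093
apply F[24]=+0.100 → step 25: x=-0.009, v=-0.332, θ₁=-0.014, ω₁=0.177, θ₂=-0.014, ω₂=0.094
apply F[25]=+0.269 → step 26: x=-0.016, v=-0.326, θ₁=-0.011, ω₁=0.167, θ₂=-0.012, ω₂=0.094
apply F[26]=+0.414 → step 27: x=-0.022, v=-0.318, θ₁=-0.008, ω₁=0.157, θ₂=-0.010, ω₂=0.093
apply F[27]=+0.539 → step 28: x=-0.028, v=-0.310, θ₁=-0.005, ω₁=0.147, θ₂=-0.008, ω₂=0.091
apply F[28]=+0.643 → step 29: x=-0.034, v=-0.301, θ₁=-0.002, ω₁=0.137, θ₂=-0.007, ω₂=0.089
apply F[29]=+0.732 → step 30: x=-0.040, v=-0.291, θ₁=0.001, ω₁=0.126, θ₂=-0.005, ω₂=0.086
apply F[30]=+0.807 → step 31: x=-0.046, v=-0.280, θ₁=0.003, ω₁=0.116, θ₂=-0.003, ω₂=0.083
apply F[31]=+0.867 → step 32: x=-0.052, v=-0.270, θ₁=0.005, ω₁=0.106, θ₂=-0.002, ω₂=0.080
apply F[32]=+0.916 → step 33: x=-0.057, v=-0.259, θ₁=0.007, ω₁=0.097, θ₂=-0.000, ω₂=0.076
apply F[33]=+0.955 → step 34: x=-0.062, v=-0.248, θ₁=0.009, ω₁=0.088, θ₂=0.001, ω₂=0.073
apply F[34]=+0.986 → step 35: x=-0.067, v=-0.237, θ₁=0.011, ω₁=0.079, θ₂=0.003, ω₂=0.069
apply F[35]=+1.007 → step 36: x=-0.071, v=-0.226, θ₁=0.012, ω₁=0.070, θ₂=0.004, ω₂=0.065
apply F[36]=+1.021 → step 37: x=-0.076, v=-0.215, θ₁=0.014, ω₁=0.062, θ₂=0.005, ω₂=0.061
apply F[37]=+1.030 → step 38: x=-0.080, v=-0.205, θ₁=0.015, ω₁=0.055, θ₂=0.007, ω₂=0.057
Max |angle| over trajectory = 0.061 rad = 3.5°.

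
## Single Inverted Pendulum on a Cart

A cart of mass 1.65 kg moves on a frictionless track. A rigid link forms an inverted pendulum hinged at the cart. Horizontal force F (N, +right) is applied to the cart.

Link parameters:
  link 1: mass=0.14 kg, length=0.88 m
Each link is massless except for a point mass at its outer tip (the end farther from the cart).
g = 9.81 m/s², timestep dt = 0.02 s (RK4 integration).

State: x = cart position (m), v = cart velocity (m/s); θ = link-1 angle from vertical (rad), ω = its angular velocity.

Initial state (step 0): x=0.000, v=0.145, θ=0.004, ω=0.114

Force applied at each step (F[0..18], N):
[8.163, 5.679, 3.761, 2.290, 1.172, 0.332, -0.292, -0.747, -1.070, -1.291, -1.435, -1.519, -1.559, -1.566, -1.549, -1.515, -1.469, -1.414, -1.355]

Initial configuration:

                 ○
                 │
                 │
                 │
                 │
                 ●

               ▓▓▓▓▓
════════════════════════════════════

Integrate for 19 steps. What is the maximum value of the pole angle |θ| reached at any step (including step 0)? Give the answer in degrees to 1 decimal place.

apply F[0]=+8.163 → step 1: x=0.004, v=0.244, θ=0.005, ω=0.003
apply F[1]=+5.679 → step 2: x=0.009, v=0.313, θ=0.004, ω=-0.074
apply F[2]=+3.761 → step 3: x=0.016, v=0.358, θ=0.002, ω=-0.125
apply F[3]=+2.290 → step 4: x=0.024, v=0.386, θ=-0.000, ω=-0.157
apply F[4]=+1.172 → step 5: x=0.031, v=0.400, θ=-0.004, ω=-0.173
apply F[5]=+0.332 → step 6: x=0.040, v=0.404, θ=-0.007, ω=-0.179
apply F[6]=-0.292 → step 7: x=0.048, v=0.401, θ=-0.011, ω=-0.177
apply F[7]=-0.747 → step 8: x=0.055, v=0.392, θ=-0.014, ω=-0.170
apply F[8]=-1.070 → step 9: x=0.063, v=0.379, θ=-0.017, ω=-0.159
apply F[9]=-1.291 → step 10: x=0.071, v=0.364, θ=-0.021, ω=-0.146
apply F[10]=-1.435 → step 11: x=0.078, v=0.347, θ=-0.023, ω=-0.131
apply F[11]=-1.519 → step 12: x=0.084, v=0.329, θ=-0.026, ω=-0.116
apply F[12]=-1.559 → step 13: x=0.091, v=0.310, θ=-0.028, ω=-0.101
apply F[13]=-1.566 → step 14: x=0.097, v=0.292, θ=-0.030, ω=-0.087
apply F[14]=-1.549 → step 15: x=0.103, v=0.274, θ=-0.031, ω=-0.073
apply F[15]=-1.515 → step 16: x=0.108, v=0.256, θ=-0.033, ω=-0.060
apply F[16]=-1.469 → step 17: x=0.113, v=0.239, θ=-0.034, ω=-0.048
apply F[17]=-1.414 → step 18: x=0.117, v=0.222, θ=-0.035, ω=-0.037
apply F[18]=-1.355 → step 19: x=0.122, v=0.206, θ=-0.035, ω=-0.026
Max |angle| over trajectory = 0.035 rad = 2.0°.

Answer: 2.0°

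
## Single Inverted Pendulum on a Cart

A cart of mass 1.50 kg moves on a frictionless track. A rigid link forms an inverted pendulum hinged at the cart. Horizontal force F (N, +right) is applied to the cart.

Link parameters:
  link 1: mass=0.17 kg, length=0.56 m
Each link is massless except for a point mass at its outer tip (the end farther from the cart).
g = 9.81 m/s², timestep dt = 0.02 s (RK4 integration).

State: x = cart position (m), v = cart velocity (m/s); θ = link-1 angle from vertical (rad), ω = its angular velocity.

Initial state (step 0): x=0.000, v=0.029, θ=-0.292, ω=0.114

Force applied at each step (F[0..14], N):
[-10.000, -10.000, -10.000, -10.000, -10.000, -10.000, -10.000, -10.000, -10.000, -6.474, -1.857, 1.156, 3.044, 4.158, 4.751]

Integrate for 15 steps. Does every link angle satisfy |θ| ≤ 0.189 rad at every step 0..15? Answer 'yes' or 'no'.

Answer: no

Derivation:
apply F[0]=-10.000 → step 1: x=-0.001, v=-0.097, θ=-0.289, ω=0.229
apply F[1]=-10.000 → step 2: x=-0.004, v=-0.223, θ=-0.283, ω=0.347
apply F[2]=-10.000 → step 3: x=-0.010, v=-0.350, θ=-0.275, ω=0.467
apply F[3]=-10.000 → step 4: x=-0.018, v=-0.476, θ=-0.264, ω=0.592
apply F[4]=-10.000 → step 5: x=-0.029, v=-0.603, θ=-0.251, ω=0.722
apply F[5]=-10.000 → step 6: x=-0.042, v=-0.731, θ=-0.235, ω=0.859
apply F[6]=-10.000 → step 7: x=-0.058, v=-0.859, θ=-0.217, ω=1.003
apply F[7]=-10.000 → step 8: x=-0.076, v=-0.988, θ=-0.195, ω=1.156
apply F[8]=-10.000 → step 9: x=-0.097, v=-1.117, θ=-0.170, ω=1.319
apply F[9]=-6.474 → step 10: x=-0.121, v=-1.200, θ=-0.143, ω=1.411
apply F[10]=-1.857 → step 11: x=-0.145, v=-1.222, θ=-0.115, ω=1.405
apply F[11]=+1.156 → step 12: x=-0.169, v=-1.205, θ=-0.087, ω=1.339
apply F[12]=+3.044 → step 13: x=-0.193, v=-1.163, θ=-0.062, ω=1.238
apply F[13]=+4.158 → step 14: x=-0.215, v=-1.106, θ=-0.038, ω=1.120
apply F[14]=+4.751 → step 15: x=-0.237, v=-1.042, θ=-0.017, ω=0.996
Max |angle| over trajectory = 0.292 rad; bound = 0.189 → exceeded.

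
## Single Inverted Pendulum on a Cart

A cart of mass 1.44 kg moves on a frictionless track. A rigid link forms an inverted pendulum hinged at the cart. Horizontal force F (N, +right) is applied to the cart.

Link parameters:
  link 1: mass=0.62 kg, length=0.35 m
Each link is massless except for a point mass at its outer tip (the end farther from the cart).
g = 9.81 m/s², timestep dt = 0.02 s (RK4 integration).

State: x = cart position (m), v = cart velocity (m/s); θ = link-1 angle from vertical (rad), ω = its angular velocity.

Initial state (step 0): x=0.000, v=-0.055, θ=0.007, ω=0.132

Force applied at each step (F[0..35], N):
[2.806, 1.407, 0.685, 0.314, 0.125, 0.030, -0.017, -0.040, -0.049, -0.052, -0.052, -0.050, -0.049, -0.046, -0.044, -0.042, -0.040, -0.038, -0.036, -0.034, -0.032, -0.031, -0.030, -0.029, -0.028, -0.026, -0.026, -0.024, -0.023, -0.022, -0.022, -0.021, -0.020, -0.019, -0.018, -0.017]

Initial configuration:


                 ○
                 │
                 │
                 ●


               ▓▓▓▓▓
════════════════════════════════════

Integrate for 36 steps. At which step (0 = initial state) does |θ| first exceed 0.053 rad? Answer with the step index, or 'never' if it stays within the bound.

apply F[0]=+2.806 → step 1: x=-0.001, v=-0.017, θ=0.009, ω=0.027
apply F[1]=+1.407 → step 2: x=-0.001, v=0.002, θ=0.009, ω=-0.022
apply F[2]=+0.685 → step 3: x=-0.001, v=0.011, θ=0.008, ω=-0.042
apply F[3]=+0.314 → step 4: x=-0.000, v=0.015, θ=0.007, ω=-0.049
apply F[4]=+0.125 → step 5: x=-0.000, v=0.016, θ=0.006, ω=-0.048
apply F[5]=+0.030 → step 6: x=0.000, v=0.016, θ=0.005, ω=-0.045
apply F[6]=-0.017 → step 7: x=0.000, v=0.015, θ=0.004, ω=-0.041
apply F[7]=-0.040 → step 8: x=0.001, v=0.014, θ=0.004, ω=-0.036
apply F[8]=-0.049 → step 9: x=0.001, v=0.013, θ=0.003, ω=-0.031
apply F[9]=-0.052 → step 10: x=0.001, v=0.012, θ=0.002, ω=-0.027
apply F[10]=-0.052 → step 11: x=0.002, v=0.011, θ=0.002, ω=-0.023
apply F[11]=-0.050 → step 12: x=0.002, v=0.011, θ=0.001, ω=-0.020
apply F[12]=-0.049 → step 13: x=0.002, v=0.010, θ=0.001, ω=-0.017
apply F[13]=-0.046 → step 14: x=0.002, v=0.009, θ=0.001, ω=-0.015
apply F[14]=-0.044 → step 15: x=0.002, v=0.008, θ=0.000, ω=-0.012
apply F[15]=-0.042 → step 16: x=0.002, v=0.008, θ=0.000, ω=-0.011
apply F[16]=-0.040 → step 17: x=0.003, v=0.007, θ=-0.000, ω=-0.009
apply F[17]=-0.038 → step 18: x=0.003, v=0.007, θ=-0.000, ω=-0.007
apply F[18]=-0.036 → step 19: x=0.003, v=0.006, θ=-0.000, ω=-0.006
apply F[19]=-0.034 → step 20: x=0.003, v=0.006, θ=-0.000, ω=-0.005
apply F[20]=-0.032 → step 21: x=0.003, v=0.005, θ=-0.001, ω=-0.004
apply F[21]=-0.031 → step 22: x=0.003, v=0.005, θ=-0.001, ω=-0.004
apply F[22]=-0.030 → step 23: x=0.003, v=0.005, θ=-0.001, ω=-0.003
apply F[23]=-0.029 → step 24: x=0.003, v=0.004, θ=-0.001, ω=-0.002
apply F[24]=-0.028 → step 25: x=0.003, v=0.004, θ=-0.001, ω=-0.002
apply F[25]=-0.026 → step 26: x=0.004, v=0.004, θ=-0.001, ω=-0.001
apply F[26]=-0.026 → step 27: x=0.004, v=0.003, θ=-0.001, ω=-0.001
apply F[27]=-0.024 → step 28: x=0.004, v=0.003, θ=-0.001, ω=-0.001
apply F[28]=-0.023 → step 29: x=0.004, v=0.003, θ=-0.001, ω=-0.000
apply F[29]=-0.022 → step 30: x=0.004, v=0.003, θ=-0.001, ω=-0.000
apply F[30]=-0.022 → step 31: x=0.004, v=0.002, θ=-0.001, ω=0.000
apply F[31]=-0.021 → step 32: x=0.004, v=0.002, θ=-0.001, ω=0.000
apply F[32]=-0.020 → step 33: x=0.004, v=0.002, θ=-0.001, ω=0.000
apply F[33]=-0.019 → step 34: x=0.004, v=0.002, θ=-0.001, ω=0.001
apply F[34]=-0.018 → step 35: x=0.004, v=0.002, θ=-0.001, ω=0.001
apply F[35]=-0.017 → step 36: x=0.004, v=0.001, θ=-0.001, ω=0.001
max |θ| = 0.009 ≤ 0.053 over all 37 states.

Answer: never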